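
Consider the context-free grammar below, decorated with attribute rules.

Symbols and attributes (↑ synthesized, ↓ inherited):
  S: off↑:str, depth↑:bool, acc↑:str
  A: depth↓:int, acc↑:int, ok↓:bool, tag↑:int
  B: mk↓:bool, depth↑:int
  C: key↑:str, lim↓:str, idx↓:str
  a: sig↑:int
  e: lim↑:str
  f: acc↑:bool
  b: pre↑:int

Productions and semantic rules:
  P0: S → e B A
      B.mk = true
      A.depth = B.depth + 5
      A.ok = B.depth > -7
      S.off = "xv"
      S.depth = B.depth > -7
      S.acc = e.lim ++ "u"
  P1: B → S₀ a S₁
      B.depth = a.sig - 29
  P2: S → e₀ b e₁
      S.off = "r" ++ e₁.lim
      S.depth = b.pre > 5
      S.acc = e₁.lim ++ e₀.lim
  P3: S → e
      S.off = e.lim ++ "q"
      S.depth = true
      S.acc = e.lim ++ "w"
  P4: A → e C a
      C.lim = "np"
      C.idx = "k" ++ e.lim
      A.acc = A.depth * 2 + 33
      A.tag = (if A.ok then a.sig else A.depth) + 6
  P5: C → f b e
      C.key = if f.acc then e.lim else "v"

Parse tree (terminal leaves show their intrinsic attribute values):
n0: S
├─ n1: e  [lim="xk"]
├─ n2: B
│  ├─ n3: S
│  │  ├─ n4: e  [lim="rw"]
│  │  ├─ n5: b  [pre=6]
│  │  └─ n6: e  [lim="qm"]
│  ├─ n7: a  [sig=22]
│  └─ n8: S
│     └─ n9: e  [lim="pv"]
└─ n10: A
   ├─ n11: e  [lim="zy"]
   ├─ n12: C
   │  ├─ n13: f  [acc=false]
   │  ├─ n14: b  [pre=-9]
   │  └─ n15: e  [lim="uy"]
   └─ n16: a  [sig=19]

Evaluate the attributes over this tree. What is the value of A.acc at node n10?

29

1. n1.lim = "xk"  [terminal]
2. n2.mk = true  [true]
3. n4.lim = "rw"  [terminal]
4. n5.pre = 6  [terminal]
5. n6.lim = "qm"  [terminal]
6. n3.off = "rqm"  ["r" ++ e₁.lim]
7. n3.depth = true  [b.pre > 5]
8. n3.acc = "qmrw"  [e₁.lim ++ e₀.lim]
9. n7.sig = 22  [terminal]
10. n9.lim = "pv"  [terminal]
11. n8.off = "pvq"  [e.lim ++ "q"]
12. n8.depth = true  [true]
13. n8.acc = "pvw"  [e.lim ++ "w"]
14. n2.depth = -7  [a.sig - 29]
15. n10.depth = -2  [B.depth + 5]
16. n10.ok = false  [B.depth > -7]
17. n11.lim = "zy"  [terminal]
18. n12.lim = "np"  ["np"]
19. n12.idx = "kzy"  ["k" ++ e.lim]
20. n13.acc = false  [terminal]
21. n14.pre = -9  [terminal]
22. n15.lim = "uy"  [terminal]
23. n12.key = "v"  [if f.acc then e.lim else "v"]
24. n16.sig = 19  [terminal]
25. n10.acc = 29  [A.depth * 2 + 33]
26. n10.tag = 4  [(if A.ok then a.sig else A.depth) + 6]
27. n0.off = "xv"  ["xv"]
28. n0.depth = false  [B.depth > -7]
29. n0.acc = "xku"  [e.lim ++ "u"]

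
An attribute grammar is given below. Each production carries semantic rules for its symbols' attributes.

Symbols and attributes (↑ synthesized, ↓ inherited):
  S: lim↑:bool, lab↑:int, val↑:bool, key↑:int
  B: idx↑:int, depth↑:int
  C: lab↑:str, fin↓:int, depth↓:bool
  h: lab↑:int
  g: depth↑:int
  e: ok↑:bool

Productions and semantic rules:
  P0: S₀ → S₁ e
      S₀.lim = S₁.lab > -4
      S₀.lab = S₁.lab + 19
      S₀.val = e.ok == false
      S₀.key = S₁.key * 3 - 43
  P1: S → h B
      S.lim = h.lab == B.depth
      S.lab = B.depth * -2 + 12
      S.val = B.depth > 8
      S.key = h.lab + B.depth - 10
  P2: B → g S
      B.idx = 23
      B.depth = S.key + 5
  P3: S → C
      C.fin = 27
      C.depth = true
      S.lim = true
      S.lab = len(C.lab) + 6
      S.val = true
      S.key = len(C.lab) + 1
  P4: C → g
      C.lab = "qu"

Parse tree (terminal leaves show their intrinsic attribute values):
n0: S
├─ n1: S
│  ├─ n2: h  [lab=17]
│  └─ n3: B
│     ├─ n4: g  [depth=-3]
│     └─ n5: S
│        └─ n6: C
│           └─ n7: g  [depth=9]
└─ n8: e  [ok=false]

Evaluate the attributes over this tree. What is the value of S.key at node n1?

15

1. n2.lab = 17  [terminal]
2. n4.depth = -3  [terminal]
3. n6.fin = 27  [27]
4. n6.depth = true  [true]
5. n7.depth = 9  [terminal]
6. n6.lab = "qu"  ["qu"]
7. n5.lim = true  [true]
8. n5.lab = 8  [len(C.lab) + 6]
9. n5.val = true  [true]
10. n5.key = 3  [len(C.lab) + 1]
11. n3.idx = 23  [23]
12. n3.depth = 8  [S.key + 5]
13. n1.lim = false  [h.lab == B.depth]
14. n1.lab = -4  [B.depth * -2 + 12]
15. n1.val = false  [B.depth > 8]
16. n1.key = 15  [h.lab + B.depth - 10]
17. n8.ok = false  [terminal]
18. n0.lim = false  [S₁.lab > -4]
19. n0.lab = 15  [S₁.lab + 19]
20. n0.val = true  [e.ok == false]
21. n0.key = 2  [S₁.key * 3 - 43]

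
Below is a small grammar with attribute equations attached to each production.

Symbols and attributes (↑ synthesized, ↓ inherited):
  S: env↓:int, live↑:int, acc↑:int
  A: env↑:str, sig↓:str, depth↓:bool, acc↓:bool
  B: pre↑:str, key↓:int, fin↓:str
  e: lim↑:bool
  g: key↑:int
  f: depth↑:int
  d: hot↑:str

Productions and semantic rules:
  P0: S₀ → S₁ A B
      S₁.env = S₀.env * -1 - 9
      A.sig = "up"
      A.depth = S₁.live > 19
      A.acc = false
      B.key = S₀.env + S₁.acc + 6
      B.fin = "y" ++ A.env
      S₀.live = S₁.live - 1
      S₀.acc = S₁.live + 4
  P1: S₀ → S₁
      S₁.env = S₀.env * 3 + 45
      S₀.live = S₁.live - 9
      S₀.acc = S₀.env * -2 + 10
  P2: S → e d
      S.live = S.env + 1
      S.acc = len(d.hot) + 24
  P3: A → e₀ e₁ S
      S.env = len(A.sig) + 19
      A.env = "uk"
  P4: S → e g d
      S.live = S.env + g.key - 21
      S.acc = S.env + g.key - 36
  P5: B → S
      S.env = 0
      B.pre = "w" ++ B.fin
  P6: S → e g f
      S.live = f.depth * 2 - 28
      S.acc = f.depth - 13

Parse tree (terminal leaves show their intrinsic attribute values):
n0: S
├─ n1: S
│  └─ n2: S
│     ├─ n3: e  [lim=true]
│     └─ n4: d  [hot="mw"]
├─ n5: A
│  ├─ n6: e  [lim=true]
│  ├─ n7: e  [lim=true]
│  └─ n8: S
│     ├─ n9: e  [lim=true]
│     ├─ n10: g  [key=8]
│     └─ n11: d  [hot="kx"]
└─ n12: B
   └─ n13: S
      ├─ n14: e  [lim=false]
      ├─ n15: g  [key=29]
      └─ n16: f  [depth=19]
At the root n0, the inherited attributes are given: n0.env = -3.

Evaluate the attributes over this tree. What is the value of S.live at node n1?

1. n0.env = -3  [given at root]
2. n1.env = -6  [S₀.env * -1 - 9]
3. n2.env = 27  [S₀.env * 3 + 45]
4. n3.lim = true  [terminal]
5. n4.hot = "mw"  [terminal]
6. n2.live = 28  [S.env + 1]
7. n2.acc = 26  [len(d.hot) + 24]
8. n1.live = 19  [S₁.live - 9]
9. n1.acc = 22  [S₀.env * -2 + 10]
10. n5.sig = "up"  ["up"]
11. n5.depth = false  [S₁.live > 19]
12. n5.acc = false  [false]
13. n6.lim = true  [terminal]
14. n7.lim = true  [terminal]
15. n8.env = 21  [len(A.sig) + 19]
16. n9.lim = true  [terminal]
17. n10.key = 8  [terminal]
18. n11.hot = "kx"  [terminal]
19. n8.live = 8  [S.env + g.key - 21]
20. n8.acc = -7  [S.env + g.key - 36]
21. n5.env = "uk"  ["uk"]
22. n12.key = 25  [S₀.env + S₁.acc + 6]
23. n12.fin = "yuk"  ["y" ++ A.env]
24. n13.env = 0  [0]
25. n14.lim = false  [terminal]
26. n15.key = 29  [terminal]
27. n16.depth = 19  [terminal]
28. n13.live = 10  [f.depth * 2 - 28]
29. n13.acc = 6  [f.depth - 13]
30. n12.pre = "wyuk"  ["w" ++ B.fin]
31. n0.live = 18  [S₁.live - 1]
32. n0.acc = 23  [S₁.live + 4]

19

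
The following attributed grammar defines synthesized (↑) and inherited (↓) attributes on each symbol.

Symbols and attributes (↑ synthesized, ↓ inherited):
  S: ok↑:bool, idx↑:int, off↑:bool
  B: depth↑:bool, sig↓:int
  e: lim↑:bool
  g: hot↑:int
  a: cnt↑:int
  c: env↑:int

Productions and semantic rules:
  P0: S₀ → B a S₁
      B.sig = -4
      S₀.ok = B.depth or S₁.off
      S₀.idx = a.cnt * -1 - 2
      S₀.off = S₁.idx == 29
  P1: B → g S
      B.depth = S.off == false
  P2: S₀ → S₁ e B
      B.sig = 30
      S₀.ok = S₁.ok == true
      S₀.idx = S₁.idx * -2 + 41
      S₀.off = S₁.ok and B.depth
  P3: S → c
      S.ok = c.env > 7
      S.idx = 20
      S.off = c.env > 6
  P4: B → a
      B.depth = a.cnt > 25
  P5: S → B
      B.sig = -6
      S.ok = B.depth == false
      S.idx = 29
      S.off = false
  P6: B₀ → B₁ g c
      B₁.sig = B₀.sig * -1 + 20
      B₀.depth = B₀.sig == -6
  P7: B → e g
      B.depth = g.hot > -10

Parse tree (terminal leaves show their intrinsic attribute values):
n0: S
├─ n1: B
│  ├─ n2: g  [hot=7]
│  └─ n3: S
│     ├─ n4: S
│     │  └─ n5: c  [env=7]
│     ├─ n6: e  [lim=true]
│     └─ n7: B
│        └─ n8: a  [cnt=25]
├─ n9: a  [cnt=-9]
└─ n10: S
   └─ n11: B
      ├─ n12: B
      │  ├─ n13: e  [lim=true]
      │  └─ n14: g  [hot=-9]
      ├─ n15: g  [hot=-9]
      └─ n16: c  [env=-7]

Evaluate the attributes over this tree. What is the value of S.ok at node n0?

1. n1.sig = -4  [-4]
2. n2.hot = 7  [terminal]
3. n5.env = 7  [terminal]
4. n4.ok = false  [c.env > 7]
5. n4.idx = 20  [20]
6. n4.off = true  [c.env > 6]
7. n6.lim = true  [terminal]
8. n7.sig = 30  [30]
9. n8.cnt = 25  [terminal]
10. n7.depth = false  [a.cnt > 25]
11. n3.ok = false  [S₁.ok == true]
12. n3.idx = 1  [S₁.idx * -2 + 41]
13. n3.off = false  [S₁.ok and B.depth]
14. n1.depth = true  [S.off == false]
15. n9.cnt = -9  [terminal]
16. n11.sig = -6  [-6]
17. n12.sig = 26  [B₀.sig * -1 + 20]
18. n13.lim = true  [terminal]
19. n14.hot = -9  [terminal]
20. n12.depth = true  [g.hot > -10]
21. n15.hot = -9  [terminal]
22. n16.env = -7  [terminal]
23. n11.depth = true  [B₀.sig == -6]
24. n10.ok = false  [B.depth == false]
25. n10.idx = 29  [29]
26. n10.off = false  [false]
27. n0.ok = true  [B.depth or S₁.off]
28. n0.idx = 7  [a.cnt * -1 - 2]
29. n0.off = true  [S₁.idx == 29]

true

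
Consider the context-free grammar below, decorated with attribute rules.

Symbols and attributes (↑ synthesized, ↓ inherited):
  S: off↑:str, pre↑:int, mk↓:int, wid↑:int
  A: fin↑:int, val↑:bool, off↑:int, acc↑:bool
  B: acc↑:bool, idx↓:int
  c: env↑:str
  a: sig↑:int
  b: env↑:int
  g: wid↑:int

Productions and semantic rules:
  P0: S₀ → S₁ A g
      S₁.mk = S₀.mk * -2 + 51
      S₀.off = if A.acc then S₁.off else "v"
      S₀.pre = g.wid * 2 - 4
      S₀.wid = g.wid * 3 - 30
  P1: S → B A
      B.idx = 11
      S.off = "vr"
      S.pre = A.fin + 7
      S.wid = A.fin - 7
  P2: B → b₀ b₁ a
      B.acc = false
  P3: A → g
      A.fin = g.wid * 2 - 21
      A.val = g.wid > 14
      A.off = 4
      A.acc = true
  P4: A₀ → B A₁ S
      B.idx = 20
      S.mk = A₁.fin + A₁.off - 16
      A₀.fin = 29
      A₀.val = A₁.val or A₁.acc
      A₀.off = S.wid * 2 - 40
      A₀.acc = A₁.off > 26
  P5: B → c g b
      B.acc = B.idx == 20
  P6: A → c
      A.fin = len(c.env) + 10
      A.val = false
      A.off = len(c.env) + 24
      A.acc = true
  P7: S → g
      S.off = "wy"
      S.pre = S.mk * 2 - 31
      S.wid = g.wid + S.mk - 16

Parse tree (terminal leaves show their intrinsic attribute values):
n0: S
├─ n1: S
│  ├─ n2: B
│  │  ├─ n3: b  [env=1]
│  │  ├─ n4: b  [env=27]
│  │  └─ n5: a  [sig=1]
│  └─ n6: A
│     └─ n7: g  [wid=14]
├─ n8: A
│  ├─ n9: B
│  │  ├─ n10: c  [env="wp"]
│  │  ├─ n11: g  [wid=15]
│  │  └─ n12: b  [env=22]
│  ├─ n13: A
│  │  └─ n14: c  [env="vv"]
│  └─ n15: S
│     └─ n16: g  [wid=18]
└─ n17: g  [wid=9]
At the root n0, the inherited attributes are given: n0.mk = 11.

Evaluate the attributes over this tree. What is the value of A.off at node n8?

8

1. n0.mk = 11  [given at root]
2. n1.mk = 29  [S₀.mk * -2 + 51]
3. n2.idx = 11  [11]
4. n3.env = 1  [terminal]
5. n4.env = 27  [terminal]
6. n5.sig = 1  [terminal]
7. n2.acc = false  [false]
8. n7.wid = 14  [terminal]
9. n6.fin = 7  [g.wid * 2 - 21]
10. n6.val = false  [g.wid > 14]
11. n6.off = 4  [4]
12. n6.acc = true  [true]
13. n1.off = "vr"  ["vr"]
14. n1.pre = 14  [A.fin + 7]
15. n1.wid = 0  [A.fin - 7]
16. n9.idx = 20  [20]
17. n10.env = "wp"  [terminal]
18. n11.wid = 15  [terminal]
19. n12.env = 22  [terminal]
20. n9.acc = true  [B.idx == 20]
21. n14.env = "vv"  [terminal]
22. n13.fin = 12  [len(c.env) + 10]
23. n13.val = false  [false]
24. n13.off = 26  [len(c.env) + 24]
25. n13.acc = true  [true]
26. n15.mk = 22  [A₁.fin + A₁.off - 16]
27. n16.wid = 18  [terminal]
28. n15.off = "wy"  ["wy"]
29. n15.pre = 13  [S.mk * 2 - 31]
30. n15.wid = 24  [g.wid + S.mk - 16]
31. n8.fin = 29  [29]
32. n8.val = true  [A₁.val or A₁.acc]
33. n8.off = 8  [S.wid * 2 - 40]
34. n8.acc = false  [A₁.off > 26]
35. n17.wid = 9  [terminal]
36. n0.off = "v"  [if A.acc then S₁.off else "v"]
37. n0.pre = 14  [g.wid * 2 - 4]
38. n0.wid = -3  [g.wid * 3 - 30]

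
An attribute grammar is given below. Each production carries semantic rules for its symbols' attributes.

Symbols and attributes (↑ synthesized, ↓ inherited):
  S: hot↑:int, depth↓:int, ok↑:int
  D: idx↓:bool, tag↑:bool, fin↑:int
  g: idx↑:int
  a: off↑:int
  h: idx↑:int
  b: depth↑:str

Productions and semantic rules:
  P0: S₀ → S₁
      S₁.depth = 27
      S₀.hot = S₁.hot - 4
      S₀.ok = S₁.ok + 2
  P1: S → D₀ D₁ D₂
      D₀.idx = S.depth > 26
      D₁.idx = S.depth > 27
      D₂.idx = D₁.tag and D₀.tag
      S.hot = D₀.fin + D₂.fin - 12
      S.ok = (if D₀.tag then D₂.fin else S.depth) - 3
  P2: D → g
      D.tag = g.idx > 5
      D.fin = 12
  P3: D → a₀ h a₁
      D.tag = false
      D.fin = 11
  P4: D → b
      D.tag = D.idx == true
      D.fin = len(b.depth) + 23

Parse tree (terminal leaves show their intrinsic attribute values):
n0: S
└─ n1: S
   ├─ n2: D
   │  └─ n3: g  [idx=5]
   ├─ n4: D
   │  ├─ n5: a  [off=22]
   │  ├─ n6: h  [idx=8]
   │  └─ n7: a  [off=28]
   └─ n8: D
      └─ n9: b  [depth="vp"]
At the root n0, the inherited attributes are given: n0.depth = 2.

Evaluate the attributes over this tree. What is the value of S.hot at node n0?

1. n0.depth = 2  [given at root]
2. n1.depth = 27  [27]
3. n2.idx = true  [S.depth > 26]
4. n3.idx = 5  [terminal]
5. n2.tag = false  [g.idx > 5]
6. n2.fin = 12  [12]
7. n4.idx = false  [S.depth > 27]
8. n5.off = 22  [terminal]
9. n6.idx = 8  [terminal]
10. n7.off = 28  [terminal]
11. n4.tag = false  [false]
12. n4.fin = 11  [11]
13. n8.idx = false  [D₁.tag and D₀.tag]
14. n9.depth = "vp"  [terminal]
15. n8.tag = false  [D.idx == true]
16. n8.fin = 25  [len(b.depth) + 23]
17. n1.hot = 25  [D₀.fin + D₂.fin - 12]
18. n1.ok = 24  [(if D₀.tag then D₂.fin else S.depth) - 3]
19. n0.hot = 21  [S₁.hot - 4]
20. n0.ok = 26  [S₁.ok + 2]

21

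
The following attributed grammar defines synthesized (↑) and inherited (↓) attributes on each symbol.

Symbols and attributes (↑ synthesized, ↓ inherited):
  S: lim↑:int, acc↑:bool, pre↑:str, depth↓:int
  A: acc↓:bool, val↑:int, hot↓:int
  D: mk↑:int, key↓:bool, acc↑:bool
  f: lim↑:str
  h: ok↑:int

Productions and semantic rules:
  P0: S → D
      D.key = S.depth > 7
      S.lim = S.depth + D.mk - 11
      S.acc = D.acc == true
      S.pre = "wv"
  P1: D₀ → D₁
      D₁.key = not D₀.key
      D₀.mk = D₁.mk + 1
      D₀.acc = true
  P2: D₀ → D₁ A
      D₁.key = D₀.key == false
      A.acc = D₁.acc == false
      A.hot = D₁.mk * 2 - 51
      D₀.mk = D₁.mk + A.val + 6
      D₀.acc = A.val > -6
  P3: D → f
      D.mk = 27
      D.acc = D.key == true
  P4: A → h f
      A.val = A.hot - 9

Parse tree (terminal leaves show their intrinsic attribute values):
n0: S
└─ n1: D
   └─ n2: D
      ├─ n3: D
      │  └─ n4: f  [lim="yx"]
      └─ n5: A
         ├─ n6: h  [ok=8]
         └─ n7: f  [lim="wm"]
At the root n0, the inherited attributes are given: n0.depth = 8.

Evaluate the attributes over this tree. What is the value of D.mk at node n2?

1. n0.depth = 8  [given at root]
2. n1.key = true  [S.depth > 7]
3. n2.key = false  [not D₀.key]
4. n3.key = true  [D₀.key == false]
5. n4.lim = "yx"  [terminal]
6. n3.mk = 27  [27]
7. n3.acc = true  [D.key == true]
8. n5.acc = false  [D₁.acc == false]
9. n5.hot = 3  [D₁.mk * 2 - 51]
10. n6.ok = 8  [terminal]
11. n7.lim = "wm"  [terminal]
12. n5.val = -6  [A.hot - 9]
13. n2.mk = 27  [D₁.mk + A.val + 6]
14. n2.acc = false  [A.val > -6]
15. n1.mk = 28  [D₁.mk + 1]
16. n1.acc = true  [true]
17. n0.lim = 25  [S.depth + D.mk - 11]
18. n0.acc = true  [D.acc == true]
19. n0.pre = "wv"  ["wv"]

27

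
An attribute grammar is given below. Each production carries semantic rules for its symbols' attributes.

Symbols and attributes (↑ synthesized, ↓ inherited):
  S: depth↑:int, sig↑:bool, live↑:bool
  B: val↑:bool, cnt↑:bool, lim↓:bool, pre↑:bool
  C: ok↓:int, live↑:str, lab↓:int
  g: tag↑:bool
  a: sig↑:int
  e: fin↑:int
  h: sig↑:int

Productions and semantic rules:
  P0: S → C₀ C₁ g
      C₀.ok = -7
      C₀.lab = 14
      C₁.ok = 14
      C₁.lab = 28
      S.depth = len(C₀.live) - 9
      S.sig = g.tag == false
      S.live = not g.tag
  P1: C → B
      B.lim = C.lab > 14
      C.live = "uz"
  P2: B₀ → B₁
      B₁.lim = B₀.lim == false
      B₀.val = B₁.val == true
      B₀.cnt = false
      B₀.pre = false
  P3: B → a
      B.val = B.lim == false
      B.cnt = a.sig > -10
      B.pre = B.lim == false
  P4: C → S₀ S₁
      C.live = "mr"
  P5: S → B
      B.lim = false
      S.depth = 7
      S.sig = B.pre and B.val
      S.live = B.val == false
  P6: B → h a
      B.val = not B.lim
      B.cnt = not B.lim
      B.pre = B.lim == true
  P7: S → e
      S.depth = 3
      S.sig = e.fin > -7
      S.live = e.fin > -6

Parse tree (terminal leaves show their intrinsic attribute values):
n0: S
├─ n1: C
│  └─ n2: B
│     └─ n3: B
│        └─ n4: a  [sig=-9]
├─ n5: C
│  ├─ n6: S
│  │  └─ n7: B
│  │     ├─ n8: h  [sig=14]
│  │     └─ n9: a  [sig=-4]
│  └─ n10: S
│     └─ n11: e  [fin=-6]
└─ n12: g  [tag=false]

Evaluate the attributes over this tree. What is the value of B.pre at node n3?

false

1. n1.ok = -7  [-7]
2. n1.lab = 14  [14]
3. n2.lim = false  [C.lab > 14]
4. n3.lim = true  [B₀.lim == false]
5. n4.sig = -9  [terminal]
6. n3.val = false  [B.lim == false]
7. n3.cnt = true  [a.sig > -10]
8. n3.pre = false  [B.lim == false]
9. n2.val = false  [B₁.val == true]
10. n2.cnt = false  [false]
11. n2.pre = false  [false]
12. n1.live = "uz"  ["uz"]
13. n5.ok = 14  [14]
14. n5.lab = 28  [28]
15. n7.lim = false  [false]
16. n8.sig = 14  [terminal]
17. n9.sig = -4  [terminal]
18. n7.val = true  [not B.lim]
19. n7.cnt = true  [not B.lim]
20. n7.pre = false  [B.lim == true]
21. n6.depth = 7  [7]
22. n6.sig = false  [B.pre and B.val]
23. n6.live = false  [B.val == false]
24. n11.fin = -6  [terminal]
25. n10.depth = 3  [3]
26. n10.sig = true  [e.fin > -7]
27. n10.live = false  [e.fin > -6]
28. n5.live = "mr"  ["mr"]
29. n12.tag = false  [terminal]
30. n0.depth = -7  [len(C₀.live) - 9]
31. n0.sig = true  [g.tag == false]
32. n0.live = true  [not g.tag]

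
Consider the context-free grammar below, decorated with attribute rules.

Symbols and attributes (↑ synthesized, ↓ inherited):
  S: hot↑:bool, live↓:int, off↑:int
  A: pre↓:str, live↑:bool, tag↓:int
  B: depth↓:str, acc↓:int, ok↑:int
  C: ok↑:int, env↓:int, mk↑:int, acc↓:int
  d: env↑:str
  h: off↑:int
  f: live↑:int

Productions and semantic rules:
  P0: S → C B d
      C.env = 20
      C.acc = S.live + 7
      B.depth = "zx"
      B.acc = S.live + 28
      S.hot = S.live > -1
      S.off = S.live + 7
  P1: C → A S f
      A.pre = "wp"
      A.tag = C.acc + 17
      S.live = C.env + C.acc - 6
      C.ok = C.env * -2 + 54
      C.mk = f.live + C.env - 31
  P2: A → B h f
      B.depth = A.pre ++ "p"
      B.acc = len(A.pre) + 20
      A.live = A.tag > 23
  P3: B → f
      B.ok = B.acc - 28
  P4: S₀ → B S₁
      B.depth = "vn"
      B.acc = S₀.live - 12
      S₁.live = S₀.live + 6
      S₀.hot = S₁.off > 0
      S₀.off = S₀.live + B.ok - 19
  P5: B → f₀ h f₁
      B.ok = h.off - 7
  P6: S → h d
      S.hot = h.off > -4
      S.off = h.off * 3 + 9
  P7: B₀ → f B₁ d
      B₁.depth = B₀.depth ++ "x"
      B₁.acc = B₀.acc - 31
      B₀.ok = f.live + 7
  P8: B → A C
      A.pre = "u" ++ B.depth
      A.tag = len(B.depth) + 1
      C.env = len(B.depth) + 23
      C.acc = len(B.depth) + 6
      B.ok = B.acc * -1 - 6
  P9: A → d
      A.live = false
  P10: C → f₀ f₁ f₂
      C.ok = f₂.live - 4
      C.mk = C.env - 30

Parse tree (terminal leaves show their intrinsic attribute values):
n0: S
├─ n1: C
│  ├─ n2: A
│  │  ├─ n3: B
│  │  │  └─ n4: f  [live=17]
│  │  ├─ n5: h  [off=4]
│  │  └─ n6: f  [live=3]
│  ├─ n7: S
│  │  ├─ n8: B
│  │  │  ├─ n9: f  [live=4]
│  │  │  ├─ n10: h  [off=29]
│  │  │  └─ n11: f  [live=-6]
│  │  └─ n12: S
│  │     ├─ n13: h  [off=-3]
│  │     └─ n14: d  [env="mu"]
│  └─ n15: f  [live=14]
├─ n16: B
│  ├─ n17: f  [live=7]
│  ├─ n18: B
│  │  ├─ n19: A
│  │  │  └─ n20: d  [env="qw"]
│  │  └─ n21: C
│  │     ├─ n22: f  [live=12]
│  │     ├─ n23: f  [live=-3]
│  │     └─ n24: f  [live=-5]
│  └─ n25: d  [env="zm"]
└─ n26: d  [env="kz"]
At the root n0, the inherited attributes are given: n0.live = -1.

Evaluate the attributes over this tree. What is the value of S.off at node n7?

1. n0.live = -1  [given at root]
2. n1.env = 20  [20]
3. n1.acc = 6  [S.live + 7]
4. n2.pre = "wp"  ["wp"]
5. n2.tag = 23  [C.acc + 17]
6. n3.depth = "wpp"  [A.pre ++ "p"]
7. n3.acc = 22  [len(A.pre) + 20]
8. n4.live = 17  [terminal]
9. n3.ok = -6  [B.acc - 28]
10. n5.off = 4  [terminal]
11. n6.live = 3  [terminal]
12. n2.live = false  [A.tag > 23]
13. n7.live = 20  [C.env + C.acc - 6]
14. n8.depth = "vn"  ["vn"]
15. n8.acc = 8  [S₀.live - 12]
16. n9.live = 4  [terminal]
17. n10.off = 29  [terminal]
18. n11.live = -6  [terminal]
19. n8.ok = 22  [h.off - 7]
20. n12.live = 26  [S₀.live + 6]
21. n13.off = -3  [terminal]
22. n14.env = "mu"  [terminal]
23. n12.hot = true  [h.off > -4]
24. n12.off = 0  [h.off * 3 + 9]
25. n7.hot = false  [S₁.off > 0]
26. n7.off = 23  [S₀.live + B.ok - 19]
27. n15.live = 14  [terminal]
28. n1.ok = 14  [C.env * -2 + 54]
29. n1.mk = 3  [f.live + C.env - 31]
30. n16.depth = "zx"  ["zx"]
31. n16.acc = 27  [S.live + 28]
32. n17.live = 7  [terminal]
33. n18.depth = "zxx"  [B₀.depth ++ "x"]
34. n18.acc = -4  [B₀.acc - 31]
35. n19.pre = "uzxx"  ["u" ++ B.depth]
36. n19.tag = 4  [len(B.depth) + 1]
37. n20.env = "qw"  [terminal]
38. n19.live = false  [false]
39. n21.env = 26  [len(B.depth) + 23]
40. n21.acc = 9  [len(B.depth) + 6]
41. n22.live = 12  [terminal]
42. n23.live = -3  [terminal]
43. n24.live = -5  [terminal]
44. n21.ok = -9  [f₂.live - 4]
45. n21.mk = -4  [C.env - 30]
46. n18.ok = -2  [B.acc * -1 - 6]
47. n25.env = "zm"  [terminal]
48. n16.ok = 14  [f.live + 7]
49. n26.env = "kz"  [terminal]
50. n0.hot = false  [S.live > -1]
51. n0.off = 6  [S.live + 7]

23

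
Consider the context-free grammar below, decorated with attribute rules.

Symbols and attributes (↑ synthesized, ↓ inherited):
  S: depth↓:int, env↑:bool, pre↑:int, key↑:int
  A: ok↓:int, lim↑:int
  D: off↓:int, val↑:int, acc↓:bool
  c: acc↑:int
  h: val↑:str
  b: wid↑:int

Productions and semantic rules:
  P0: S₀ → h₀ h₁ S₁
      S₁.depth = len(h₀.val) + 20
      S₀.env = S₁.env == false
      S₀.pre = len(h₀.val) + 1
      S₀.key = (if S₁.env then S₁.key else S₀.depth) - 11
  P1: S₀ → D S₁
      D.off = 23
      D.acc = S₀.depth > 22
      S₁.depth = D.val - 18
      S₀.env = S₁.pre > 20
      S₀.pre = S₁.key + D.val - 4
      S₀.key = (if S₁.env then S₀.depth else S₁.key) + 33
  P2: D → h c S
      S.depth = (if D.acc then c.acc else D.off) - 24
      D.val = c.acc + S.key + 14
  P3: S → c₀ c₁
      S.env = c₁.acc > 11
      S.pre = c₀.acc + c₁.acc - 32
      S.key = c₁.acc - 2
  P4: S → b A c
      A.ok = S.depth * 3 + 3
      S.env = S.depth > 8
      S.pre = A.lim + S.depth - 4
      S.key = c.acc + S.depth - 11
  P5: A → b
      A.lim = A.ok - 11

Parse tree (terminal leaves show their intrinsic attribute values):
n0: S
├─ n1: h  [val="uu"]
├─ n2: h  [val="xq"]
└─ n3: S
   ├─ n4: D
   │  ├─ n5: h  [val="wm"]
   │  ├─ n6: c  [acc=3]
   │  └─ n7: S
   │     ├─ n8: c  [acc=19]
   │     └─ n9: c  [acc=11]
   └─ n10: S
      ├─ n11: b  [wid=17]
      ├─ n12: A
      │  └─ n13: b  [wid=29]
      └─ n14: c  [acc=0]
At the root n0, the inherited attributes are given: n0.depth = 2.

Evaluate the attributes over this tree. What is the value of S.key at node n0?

-9

1. n0.depth = 2  [given at root]
2. n1.val = "uu"  [terminal]
3. n2.val = "xq"  [terminal]
4. n3.depth = 22  [len(h₀.val) + 20]
5. n4.off = 23  [23]
6. n4.acc = false  [S₀.depth > 22]
7. n5.val = "wm"  [terminal]
8. n6.acc = 3  [terminal]
9. n7.depth = -1  [(if D.acc then c.acc else D.off) - 24]
10. n8.acc = 19  [terminal]
11. n9.acc = 11  [terminal]
12. n7.env = false  [c₁.acc > 11]
13. n7.pre = -2  [c₀.acc + c₁.acc - 32]
14. n7.key = 9  [c₁.acc - 2]
15. n4.val = 26  [c.acc + S.key + 14]
16. n10.depth = 8  [D.val - 18]
17. n11.wid = 17  [terminal]
18. n12.ok = 27  [S.depth * 3 + 3]
19. n13.wid = 29  [terminal]
20. n12.lim = 16  [A.ok - 11]
21. n14.acc = 0  [terminal]
22. n10.env = false  [S.depth > 8]
23. n10.pre = 20  [A.lim + S.depth - 4]
24. n10.key = -3  [c.acc + S.depth - 11]
25. n3.env = false  [S₁.pre > 20]
26. n3.pre = 19  [S₁.key + D.val - 4]
27. n3.key = 30  [(if S₁.env then S₀.depth else S₁.key) + 33]
28. n0.env = true  [S₁.env == false]
29. n0.pre = 3  [len(h₀.val) + 1]
30. n0.key = -9  [(if S₁.env then S₁.key else S₀.depth) - 11]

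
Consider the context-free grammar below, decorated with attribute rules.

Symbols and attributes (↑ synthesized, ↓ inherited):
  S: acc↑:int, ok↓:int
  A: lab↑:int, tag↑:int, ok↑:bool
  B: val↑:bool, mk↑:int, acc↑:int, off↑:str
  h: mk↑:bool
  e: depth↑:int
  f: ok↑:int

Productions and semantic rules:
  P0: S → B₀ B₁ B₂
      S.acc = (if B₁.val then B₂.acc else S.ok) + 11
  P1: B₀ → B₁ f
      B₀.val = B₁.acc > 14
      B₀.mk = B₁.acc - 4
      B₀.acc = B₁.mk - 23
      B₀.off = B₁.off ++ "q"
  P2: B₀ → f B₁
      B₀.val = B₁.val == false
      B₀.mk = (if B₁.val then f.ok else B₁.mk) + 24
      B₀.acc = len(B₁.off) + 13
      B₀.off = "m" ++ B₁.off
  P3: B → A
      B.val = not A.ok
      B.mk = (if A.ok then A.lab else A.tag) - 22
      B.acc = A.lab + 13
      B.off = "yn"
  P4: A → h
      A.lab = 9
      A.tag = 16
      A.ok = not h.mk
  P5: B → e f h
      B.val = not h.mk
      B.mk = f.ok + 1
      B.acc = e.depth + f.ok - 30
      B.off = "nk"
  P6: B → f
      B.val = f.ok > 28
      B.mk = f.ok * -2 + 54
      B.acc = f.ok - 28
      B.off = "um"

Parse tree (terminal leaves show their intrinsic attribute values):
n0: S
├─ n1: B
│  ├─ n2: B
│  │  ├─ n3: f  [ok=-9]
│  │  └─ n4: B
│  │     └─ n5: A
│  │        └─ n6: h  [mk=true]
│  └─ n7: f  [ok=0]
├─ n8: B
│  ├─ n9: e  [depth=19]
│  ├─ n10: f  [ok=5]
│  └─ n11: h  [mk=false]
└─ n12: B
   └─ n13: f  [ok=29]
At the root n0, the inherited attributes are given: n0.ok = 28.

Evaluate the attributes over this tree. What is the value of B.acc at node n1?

1. n0.ok = 28  [given at root]
2. n3.ok = -9  [terminal]
3. n6.mk = true  [terminal]
4. n5.lab = 9  [9]
5. n5.tag = 16  [16]
6. n5.ok = false  [not h.mk]
7. n4.val = true  [not A.ok]
8. n4.mk = -6  [(if A.ok then A.lab else A.tag) - 22]
9. n4.acc = 22  [A.lab + 13]
10. n4.off = "yn"  ["yn"]
11. n2.val = false  [B₁.val == false]
12. n2.mk = 15  [(if B₁.val then f.ok else B₁.mk) + 24]
13. n2.acc = 15  [len(B₁.off) + 13]
14. n2.off = "myn"  ["m" ++ B₁.off]
15. n7.ok = 0  [terminal]
16. n1.val = true  [B₁.acc > 14]
17. n1.mk = 11  [B₁.acc - 4]
18. n1.acc = -8  [B₁.mk - 23]
19. n1.off = "mynq"  [B₁.off ++ "q"]
20. n9.depth = 19  [terminal]
21. n10.ok = 5  [terminal]
22. n11.mk = false  [terminal]
23. n8.val = true  [not h.mk]
24. n8.mk = 6  [f.ok + 1]
25. n8.acc = -6  [e.depth + f.ok - 30]
26. n8.off = "nk"  ["nk"]
27. n13.ok = 29  [terminal]
28. n12.val = true  [f.ok > 28]
29. n12.mk = -4  [f.ok * -2 + 54]
30. n12.acc = 1  [f.ok - 28]
31. n12.off = "um"  ["um"]
32. n0.acc = 12  [(if B₁.val then B₂.acc else S.ok) + 11]

-8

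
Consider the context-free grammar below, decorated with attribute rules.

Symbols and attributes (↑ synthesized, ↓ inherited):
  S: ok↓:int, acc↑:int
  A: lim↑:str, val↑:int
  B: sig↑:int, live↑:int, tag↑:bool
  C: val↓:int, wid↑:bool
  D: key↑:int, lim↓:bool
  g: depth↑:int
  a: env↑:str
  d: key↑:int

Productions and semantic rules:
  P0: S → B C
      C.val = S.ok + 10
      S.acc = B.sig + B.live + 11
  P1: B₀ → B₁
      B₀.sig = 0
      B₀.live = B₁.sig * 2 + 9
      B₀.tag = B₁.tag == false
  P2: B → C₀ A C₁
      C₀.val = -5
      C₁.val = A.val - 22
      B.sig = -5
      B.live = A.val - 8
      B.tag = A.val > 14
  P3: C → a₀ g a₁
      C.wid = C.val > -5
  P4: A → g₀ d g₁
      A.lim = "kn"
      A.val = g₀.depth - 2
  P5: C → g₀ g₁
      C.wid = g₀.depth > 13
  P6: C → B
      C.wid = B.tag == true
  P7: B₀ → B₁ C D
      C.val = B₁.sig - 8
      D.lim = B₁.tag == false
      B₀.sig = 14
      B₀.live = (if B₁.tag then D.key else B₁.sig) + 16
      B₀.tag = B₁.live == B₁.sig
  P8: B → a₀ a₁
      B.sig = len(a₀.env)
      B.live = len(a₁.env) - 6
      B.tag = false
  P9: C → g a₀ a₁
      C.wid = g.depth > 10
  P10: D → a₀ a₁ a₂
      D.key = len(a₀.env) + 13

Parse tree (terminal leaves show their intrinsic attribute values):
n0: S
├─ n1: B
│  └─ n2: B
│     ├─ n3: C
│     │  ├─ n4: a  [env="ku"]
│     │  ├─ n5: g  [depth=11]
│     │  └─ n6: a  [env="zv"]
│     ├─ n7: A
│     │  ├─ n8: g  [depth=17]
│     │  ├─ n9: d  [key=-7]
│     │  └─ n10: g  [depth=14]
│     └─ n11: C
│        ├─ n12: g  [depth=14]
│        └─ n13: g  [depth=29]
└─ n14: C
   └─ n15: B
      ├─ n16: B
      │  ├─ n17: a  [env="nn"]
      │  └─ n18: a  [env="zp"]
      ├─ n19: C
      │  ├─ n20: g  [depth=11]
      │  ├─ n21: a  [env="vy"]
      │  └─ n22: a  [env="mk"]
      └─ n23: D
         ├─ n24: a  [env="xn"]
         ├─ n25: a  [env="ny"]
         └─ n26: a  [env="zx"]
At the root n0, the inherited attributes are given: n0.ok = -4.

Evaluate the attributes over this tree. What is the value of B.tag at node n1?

1. n0.ok = -4  [given at root]
2. n3.val = -5  [-5]
3. n4.env = "ku"  [terminal]
4. n5.depth = 11  [terminal]
5. n6.env = "zv"  [terminal]
6. n3.wid = false  [C.val > -5]
7. n8.depth = 17  [terminal]
8. n9.key = -7  [terminal]
9. n10.depth = 14  [terminal]
10. n7.lim = "kn"  ["kn"]
11. n7.val = 15  [g₀.depth - 2]
12. n11.val = -7  [A.val - 22]
13. n12.depth = 14  [terminal]
14. n13.depth = 29  [terminal]
15. n11.wid = true  [g₀.depth > 13]
16. n2.sig = -5  [-5]
17. n2.live = 7  [A.val - 8]
18. n2.tag = true  [A.val > 14]
19. n1.sig = 0  [0]
20. n1.live = -1  [B₁.sig * 2 + 9]
21. n1.tag = false  [B₁.tag == false]
22. n14.val = 6  [S.ok + 10]
23. n17.env = "nn"  [terminal]
24. n18.env = "zp"  [terminal]
25. n16.sig = 2  [len(a₀.env)]
26. n16.live = -4  [len(a₁.env) - 6]
27. n16.tag = false  [false]
28. n19.val = -6  [B₁.sig - 8]
29. n20.depth = 11  [terminal]
30. n21.env = "vy"  [terminal]
31. n22.env = "mk"  [terminal]
32. n19.wid = true  [g.depth > 10]
33. n23.lim = true  [B₁.tag == false]
34. n24.env = "xn"  [terminal]
35. n25.env = "ny"  [terminal]
36. n26.env = "zx"  [terminal]
37. n23.key = 15  [len(a₀.env) + 13]
38. n15.sig = 14  [14]
39. n15.live = 18  [(if B₁.tag then D.key else B₁.sig) + 16]
40. n15.tag = false  [B₁.live == B₁.sig]
41. n14.wid = false  [B.tag == true]
42. n0.acc = 10  [B.sig + B.live + 11]

false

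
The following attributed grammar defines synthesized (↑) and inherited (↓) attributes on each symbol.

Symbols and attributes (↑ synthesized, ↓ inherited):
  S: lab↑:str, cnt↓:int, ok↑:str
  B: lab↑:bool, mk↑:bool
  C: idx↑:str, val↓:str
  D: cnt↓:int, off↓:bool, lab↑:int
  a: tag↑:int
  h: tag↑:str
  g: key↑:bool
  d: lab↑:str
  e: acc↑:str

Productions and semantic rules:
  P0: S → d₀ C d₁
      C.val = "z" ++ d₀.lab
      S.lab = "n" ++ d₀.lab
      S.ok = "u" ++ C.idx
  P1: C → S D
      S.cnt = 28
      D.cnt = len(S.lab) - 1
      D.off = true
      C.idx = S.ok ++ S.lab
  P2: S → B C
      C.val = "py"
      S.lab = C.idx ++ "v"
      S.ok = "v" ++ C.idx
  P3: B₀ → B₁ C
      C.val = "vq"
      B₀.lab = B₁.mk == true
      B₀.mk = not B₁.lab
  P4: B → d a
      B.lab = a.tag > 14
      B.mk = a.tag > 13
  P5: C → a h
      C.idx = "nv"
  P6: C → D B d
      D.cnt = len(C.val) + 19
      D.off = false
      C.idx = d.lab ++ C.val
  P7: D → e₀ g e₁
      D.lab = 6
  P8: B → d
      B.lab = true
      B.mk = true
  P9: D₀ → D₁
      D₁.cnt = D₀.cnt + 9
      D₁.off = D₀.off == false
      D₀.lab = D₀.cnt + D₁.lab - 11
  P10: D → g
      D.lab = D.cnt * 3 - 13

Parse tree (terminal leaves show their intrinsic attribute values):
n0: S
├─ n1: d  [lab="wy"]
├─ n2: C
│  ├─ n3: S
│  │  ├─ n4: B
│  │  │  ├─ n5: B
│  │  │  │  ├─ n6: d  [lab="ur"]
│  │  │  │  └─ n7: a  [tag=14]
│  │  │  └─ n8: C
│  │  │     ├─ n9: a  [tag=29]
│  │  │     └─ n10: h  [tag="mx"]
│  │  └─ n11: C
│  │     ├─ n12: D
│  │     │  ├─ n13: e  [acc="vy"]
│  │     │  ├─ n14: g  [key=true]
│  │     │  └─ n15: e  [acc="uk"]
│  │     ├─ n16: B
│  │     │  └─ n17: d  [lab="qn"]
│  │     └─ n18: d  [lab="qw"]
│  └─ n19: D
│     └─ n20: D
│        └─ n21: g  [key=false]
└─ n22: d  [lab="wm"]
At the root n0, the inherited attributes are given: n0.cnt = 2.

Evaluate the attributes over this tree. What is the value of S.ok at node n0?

"uvqwpyqwpyv"

1. n0.cnt = 2  [given at root]
2. n1.lab = "wy"  [terminal]
3. n2.val = "zwy"  ["z" ++ d₀.lab]
4. n3.cnt = 28  [28]
5. n6.lab = "ur"  [terminal]
6. n7.tag = 14  [terminal]
7. n5.lab = false  [a.tag > 14]
8. n5.mk = true  [a.tag > 13]
9. n8.val = "vq"  ["vq"]
10. n9.tag = 29  [terminal]
11. n10.tag = "mx"  [terminal]
12. n8.idx = "nv"  ["nv"]
13. n4.lab = true  [B₁.mk == true]
14. n4.mk = true  [not B₁.lab]
15. n11.val = "py"  ["py"]
16. n12.cnt = 21  [len(C.val) + 19]
17. n12.off = false  [false]
18. n13.acc = "vy"  [terminal]
19. n14.key = true  [terminal]
20. n15.acc = "uk"  [terminal]
21. n12.lab = 6  [6]
22. n17.lab = "qn"  [terminal]
23. n16.lab = true  [true]
24. n16.mk = true  [true]
25. n18.lab = "qw"  [terminal]
26. n11.idx = "qwpy"  [d.lab ++ C.val]
27. n3.lab = "qwpyv"  [C.idx ++ "v"]
28. n3.ok = "vqwpy"  ["v" ++ C.idx]
29. n19.cnt = 4  [len(S.lab) - 1]
30. n19.off = true  [true]
31. n20.cnt = 13  [D₀.cnt + 9]
32. n20.off = false  [D₀.off == false]
33. n21.key = false  [terminal]
34. n20.lab = 26  [D.cnt * 3 - 13]
35. n19.lab = 19  [D₀.cnt + D₁.lab - 11]
36. n2.idx = "vqwpyqwpyv"  [S.ok ++ S.lab]
37. n22.lab = "wm"  [terminal]
38. n0.lab = "nwy"  ["n" ++ d₀.lab]
39. n0.ok = "uvqwpyqwpyv"  ["u" ++ C.idx]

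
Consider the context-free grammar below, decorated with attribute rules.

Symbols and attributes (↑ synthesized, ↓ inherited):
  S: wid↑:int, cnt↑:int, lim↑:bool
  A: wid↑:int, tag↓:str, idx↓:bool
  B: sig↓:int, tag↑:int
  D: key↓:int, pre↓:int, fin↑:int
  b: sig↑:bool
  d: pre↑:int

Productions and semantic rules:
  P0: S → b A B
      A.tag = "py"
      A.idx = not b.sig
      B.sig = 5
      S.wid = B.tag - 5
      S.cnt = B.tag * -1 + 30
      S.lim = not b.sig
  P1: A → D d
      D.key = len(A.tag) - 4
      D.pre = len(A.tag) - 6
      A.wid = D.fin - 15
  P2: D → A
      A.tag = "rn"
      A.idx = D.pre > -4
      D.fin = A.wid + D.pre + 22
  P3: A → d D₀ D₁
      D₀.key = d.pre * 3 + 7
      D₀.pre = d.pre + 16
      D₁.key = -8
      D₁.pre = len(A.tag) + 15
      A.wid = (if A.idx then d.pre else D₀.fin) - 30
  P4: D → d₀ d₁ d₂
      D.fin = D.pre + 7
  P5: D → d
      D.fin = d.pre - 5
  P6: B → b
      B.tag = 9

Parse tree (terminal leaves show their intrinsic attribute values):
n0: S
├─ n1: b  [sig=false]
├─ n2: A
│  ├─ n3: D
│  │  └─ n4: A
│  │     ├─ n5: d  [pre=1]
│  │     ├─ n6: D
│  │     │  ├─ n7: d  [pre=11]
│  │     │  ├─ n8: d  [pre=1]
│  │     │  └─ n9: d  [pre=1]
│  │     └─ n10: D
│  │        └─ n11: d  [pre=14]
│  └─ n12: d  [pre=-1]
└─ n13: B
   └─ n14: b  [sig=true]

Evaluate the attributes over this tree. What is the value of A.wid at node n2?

1. n1.sig = false  [terminal]
2. n2.tag = "py"  ["py"]
3. n2.idx = true  [not b.sig]
4. n3.key = -2  [len(A.tag) - 4]
5. n3.pre = -4  [len(A.tag) - 6]
6. n4.tag = "rn"  ["rn"]
7. n4.idx = false  [D.pre > -4]
8. n5.pre = 1  [terminal]
9. n6.key = 10  [d.pre * 3 + 7]
10. n6.pre = 17  [d.pre + 16]
11. n7.pre = 11  [terminal]
12. n8.pre = 1  [terminal]
13. n9.pre = 1  [terminal]
14. n6.fin = 24  [D.pre + 7]
15. n10.key = -8  [-8]
16. n10.pre = 17  [len(A.tag) + 15]
17. n11.pre = 14  [terminal]
18. n10.fin = 9  [d.pre - 5]
19. n4.wid = -6  [(if A.idx then d.pre else D₀.fin) - 30]
20. n3.fin = 12  [A.wid + D.pre + 22]
21. n12.pre = -1  [terminal]
22. n2.wid = -3  [D.fin - 15]
23. n13.sig = 5  [5]
24. n14.sig = true  [terminal]
25. n13.tag = 9  [9]
26. n0.wid = 4  [B.tag - 5]
27. n0.cnt = 21  [B.tag * -1 + 30]
28. n0.lim = true  [not b.sig]

-3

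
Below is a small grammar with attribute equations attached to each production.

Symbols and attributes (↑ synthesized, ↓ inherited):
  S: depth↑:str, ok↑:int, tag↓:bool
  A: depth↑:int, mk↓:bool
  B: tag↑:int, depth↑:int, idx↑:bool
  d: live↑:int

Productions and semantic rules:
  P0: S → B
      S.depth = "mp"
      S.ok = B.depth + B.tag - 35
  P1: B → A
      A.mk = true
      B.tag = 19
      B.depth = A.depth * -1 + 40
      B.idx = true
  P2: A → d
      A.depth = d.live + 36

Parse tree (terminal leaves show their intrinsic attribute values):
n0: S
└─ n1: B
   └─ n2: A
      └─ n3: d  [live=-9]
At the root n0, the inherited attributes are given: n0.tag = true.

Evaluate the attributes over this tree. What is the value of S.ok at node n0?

-3

1. n0.tag = true  [given at root]
2. n2.mk = true  [true]
3. n3.live = -9  [terminal]
4. n2.depth = 27  [d.live + 36]
5. n1.tag = 19  [19]
6. n1.depth = 13  [A.depth * -1 + 40]
7. n1.idx = true  [true]
8. n0.depth = "mp"  ["mp"]
9. n0.ok = -3  [B.depth + B.tag - 35]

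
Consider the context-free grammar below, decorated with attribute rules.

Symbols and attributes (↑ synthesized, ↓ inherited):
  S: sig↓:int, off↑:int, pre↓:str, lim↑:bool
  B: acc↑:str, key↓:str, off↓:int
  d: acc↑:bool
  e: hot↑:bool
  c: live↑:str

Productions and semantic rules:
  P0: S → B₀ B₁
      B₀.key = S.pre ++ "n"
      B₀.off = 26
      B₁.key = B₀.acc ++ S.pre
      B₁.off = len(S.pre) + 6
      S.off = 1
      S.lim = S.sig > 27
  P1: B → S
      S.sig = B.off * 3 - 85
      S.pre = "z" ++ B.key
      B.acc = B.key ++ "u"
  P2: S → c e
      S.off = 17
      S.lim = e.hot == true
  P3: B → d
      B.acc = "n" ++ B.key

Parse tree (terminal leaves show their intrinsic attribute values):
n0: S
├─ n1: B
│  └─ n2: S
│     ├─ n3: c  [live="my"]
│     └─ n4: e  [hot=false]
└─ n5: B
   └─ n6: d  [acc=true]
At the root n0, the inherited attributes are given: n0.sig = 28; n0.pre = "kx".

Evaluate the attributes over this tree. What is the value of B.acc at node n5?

1. n0.sig = 28  [given at root]
2. n0.pre = "kx"  [given at root]
3. n1.key = "kxn"  [S.pre ++ "n"]
4. n1.off = 26  [26]
5. n2.sig = -7  [B.off * 3 - 85]
6. n2.pre = "zkxn"  ["z" ++ B.key]
7. n3.live = "my"  [terminal]
8. n4.hot = false  [terminal]
9. n2.off = 17  [17]
10. n2.lim = false  [e.hot == true]
11. n1.acc = "kxnu"  [B.key ++ "u"]
12. n5.key = "kxnukx"  [B₀.acc ++ S.pre]
13. n5.off = 8  [len(S.pre) + 6]
14. n6.acc = true  [terminal]
15. n5.acc = "nkxnukx"  ["n" ++ B.key]
16. n0.off = 1  [1]
17. n0.lim = true  [S.sig > 27]

"nkxnukx"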